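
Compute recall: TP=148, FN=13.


Recall = TP/(TP+FN)
= 148/(148+13)
= 148/161 = 91.93%

91.93%


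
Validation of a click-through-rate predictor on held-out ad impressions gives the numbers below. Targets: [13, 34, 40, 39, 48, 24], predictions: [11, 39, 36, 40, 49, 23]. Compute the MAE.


Absolute errors: |13-11|=2, |34-39|=5, |40-36|=4, |39-40|=1, |48-49|=1, |24-23|=1
Sum = 14
MAE = 14/6 = 7/3

7/3


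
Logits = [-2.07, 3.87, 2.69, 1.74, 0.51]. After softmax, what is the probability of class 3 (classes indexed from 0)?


Exponentials: e^-2.07=0.1262, e^3.87=47.9424, e^2.69=14.7317, e^1.74=5.6973, e^0.51=1.6653
Sum = 70.1629
Softmax = [0.0018, 0.6833, 0.21, 0.0812, 0.0237]
p[3] = 5.6973/70.1629 = 0.0812

0.0812


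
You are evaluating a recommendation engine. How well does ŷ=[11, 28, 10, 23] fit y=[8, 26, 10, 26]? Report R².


ȳ = 17.5
SS_res = Σ(y-ŷ)² = 22
SS_tot = Σ(y-ȳ)² = 291
R² = 1 - SS_res/SS_tot = 1 - 0.0756 = 0.9244

0.9244


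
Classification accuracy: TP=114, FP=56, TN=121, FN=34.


Accuracy = (TP+TN)/(TP+TN+FP+FN)
= (114+121)/(325)
= 235/325 = 72.31%

72.31%


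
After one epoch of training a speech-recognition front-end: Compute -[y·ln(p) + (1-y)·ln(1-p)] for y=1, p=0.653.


BCE = -[y·ln(p) + (1-y)·ln(1-p)]
= -1·ln(0.653) - 0
= -ln(0.653) = 0.4262

0.4262


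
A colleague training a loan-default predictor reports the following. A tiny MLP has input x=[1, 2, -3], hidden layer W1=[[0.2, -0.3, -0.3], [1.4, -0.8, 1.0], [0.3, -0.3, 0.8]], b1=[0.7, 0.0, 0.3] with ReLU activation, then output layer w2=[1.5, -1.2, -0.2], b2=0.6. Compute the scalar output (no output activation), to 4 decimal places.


z1[0] = (0.2)·(1) + (-0.3)·(2) + (-0.3)·(-3) + 0.7 = 1.2
z1[1] = (1.4)·(1) + (-0.8)·(2) + (1.0)·(-3) + 0.0 = -3.2
z1[2] = (0.3)·(1) + (-0.3)·(2) + (0.8)·(-3) + 0.3 = -2.4
h = ReLU(z1) = [1.2, 0.0, 0.0]
output = (1.5)·(1.2) + (-1.2)·(0.0) + (-0.2)·(0.0) + 0.6 = 2.4

2.4


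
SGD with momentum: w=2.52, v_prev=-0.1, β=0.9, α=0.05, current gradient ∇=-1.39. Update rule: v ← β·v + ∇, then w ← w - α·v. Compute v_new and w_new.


v_new = 0.9·-0.1 - 1.39 = -0.09 - 1.39 = -1.48
w_new = 2.52 - 0.05·-1.48 = 2.52 + 0.074 = 2.594

v_new=-1.48, w_new=2.594


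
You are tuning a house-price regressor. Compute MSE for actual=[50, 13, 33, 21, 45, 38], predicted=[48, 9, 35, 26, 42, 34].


Squared errors: (50-48)²=4, (13-9)²=16, (33-35)²=4, (21-26)²=25, (45-42)²=9, (38-34)²=16
Sum = 74
MSE = 74/6 = 37/3

37/3


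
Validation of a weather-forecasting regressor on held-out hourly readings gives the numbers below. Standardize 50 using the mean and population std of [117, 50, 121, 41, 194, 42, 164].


μ = 104.1429, σ = 57.18
z = (50 - 104.1429)/57.18 = -0.9469

-0.9469


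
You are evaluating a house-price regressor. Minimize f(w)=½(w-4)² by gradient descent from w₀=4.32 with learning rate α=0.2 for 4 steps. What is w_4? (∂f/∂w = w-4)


step 1: grad = 4.32-4 = 0.32; w = 4.32 - 0.2·(0.32) = 4.256
step 2: grad = 4.256-4 = 0.256; w = 4.256 - 0.2·(0.256) = 4.2048
step 3: grad = 4.2048-4 = 0.2048; w = 4.2048 - 0.2·(0.2048) = 4.16384
step 4: grad = 4.16384-4 = 0.16384; w = 4.16384 - 0.2·(0.16384) = 4.131072

4.131072


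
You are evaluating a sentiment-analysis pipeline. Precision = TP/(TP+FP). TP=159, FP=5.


Precision = TP/(TP+FP)
= 159/(159+5)
= 159/164 = 96.95%

96.95%


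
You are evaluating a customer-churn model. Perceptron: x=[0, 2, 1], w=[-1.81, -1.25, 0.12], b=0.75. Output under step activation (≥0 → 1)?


z = (0)·(-1.81) + (2)·(-1.25) + (1)·(0.12) + 0.75
  = -1.63
step(z) = 0 (z<0)

0


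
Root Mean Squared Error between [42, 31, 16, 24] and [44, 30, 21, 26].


MSE = 34/4 = 8.5
RMSE = √(34/4) = 2.9155

2.9155


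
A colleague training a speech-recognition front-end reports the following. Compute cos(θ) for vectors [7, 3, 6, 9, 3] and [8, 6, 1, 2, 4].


A·B = 7·8 + 3·6 + 6·1 + 9·2 + 3·4 = 110
‖A‖ = √184 = 13.5647, ‖B‖ = √121 = 11
cos = 110/(√184·√121) = 110/√22264 = 0.7372

0.7372


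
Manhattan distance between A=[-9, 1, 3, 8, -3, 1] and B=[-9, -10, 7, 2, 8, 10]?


d = |-9+ 9| + |1+ 10| + |3-7| + |8-2| + |-3-8| + |1-10|
  = 0 + 11 + 4 + 6 + 11 + 9
  = 41

41


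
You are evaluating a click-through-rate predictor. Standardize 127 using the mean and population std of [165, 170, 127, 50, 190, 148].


μ = 141.6667, σ = 45.3529
z = (127 - 141.6667)/45.3529 = -0.3234

-0.3234


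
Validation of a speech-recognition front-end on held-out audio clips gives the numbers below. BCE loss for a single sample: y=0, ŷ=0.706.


BCE = -[y·ln(p) + (1-y)·ln(1-p)]
= -0 - 1·ln(1-0.706)
= -ln(0.294) = 1.2242

1.2242


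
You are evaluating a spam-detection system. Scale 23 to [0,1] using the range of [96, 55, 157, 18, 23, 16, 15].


min=15, max=157
(23-15)/(157-15) = 8/142 = 0.0563

0.0563


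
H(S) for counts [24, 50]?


Probabilities: [24/74, 50/74] ≈ [0.3243, 0.6757]
H = -((24/74)·log₂(24/74) + (50/74)·log₂(50/74))
  = 0.909 bits

0.909 bits


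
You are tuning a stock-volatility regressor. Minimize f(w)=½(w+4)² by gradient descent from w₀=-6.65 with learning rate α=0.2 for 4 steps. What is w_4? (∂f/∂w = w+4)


step 1: grad = -6.65+4 = -2.65; w = -6.65 - 0.2·(-2.65) = -6.12
step 2: grad = -6.12+4 = -2.12; w = -6.12 - 0.2·(-2.12) = -5.696
step 3: grad = -5.696+4 = -1.696; w = -5.696 - 0.2·(-1.696) = -5.3568
step 4: grad = -5.3568+4 = -1.3568; w = -5.3568 - 0.2·(-1.3568) = -5.08544

-5.08544


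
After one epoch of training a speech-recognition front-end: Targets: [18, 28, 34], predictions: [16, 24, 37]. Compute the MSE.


Squared errors: (18-16)²=4, (28-24)²=16, (34-37)²=9
Sum = 29
MSE = 29/3 = 29/3

29/3


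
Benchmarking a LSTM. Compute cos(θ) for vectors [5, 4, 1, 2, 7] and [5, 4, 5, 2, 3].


A·B = 5·5 + 4·4 + 1·5 + 2·2 + 7·3 = 71
‖A‖ = √95 = 9.7468, ‖B‖ = √79 = 8.8882
cos = 71/(√95·√79) = 71/√7505 = 0.8196

0.8196


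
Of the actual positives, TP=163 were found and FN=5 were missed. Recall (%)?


Recall = TP/(TP+FN)
= 163/(163+5)
= 163/168 = 97.02%

97.02%


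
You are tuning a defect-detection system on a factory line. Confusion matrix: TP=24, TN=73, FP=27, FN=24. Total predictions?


Total = TP + TN + FP + FN
= 24 + 73 + 27 + 24
= 148
(Predicted positive: 51, predicted negative: 97)

148


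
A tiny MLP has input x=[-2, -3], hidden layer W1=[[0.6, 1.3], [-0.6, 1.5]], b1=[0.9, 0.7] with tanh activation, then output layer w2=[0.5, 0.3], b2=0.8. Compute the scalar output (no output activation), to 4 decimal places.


z1[0] = (0.6)·(-2) + (1.3)·(-3) + 0.9 = -4.2
z1[1] = (-0.6)·(-2) + (1.5)·(-3) + 0.7 = -2.6
h = tanh(z1) = [-0.9996, -0.989]
output = (0.5)·(-0.9996) + (0.3)·(-0.989) + 0.8 = 0.0035

0.0035


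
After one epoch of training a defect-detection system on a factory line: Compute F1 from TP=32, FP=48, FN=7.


Precision = 32/80 = 0.4
Recall = 32/39 = 0.8205
F1 = 2·P·R/(P+R) = 2·TP/(2·TP+FP+FN) = 64/(64+48+7) = 64/119 = 0.5378

0.5378


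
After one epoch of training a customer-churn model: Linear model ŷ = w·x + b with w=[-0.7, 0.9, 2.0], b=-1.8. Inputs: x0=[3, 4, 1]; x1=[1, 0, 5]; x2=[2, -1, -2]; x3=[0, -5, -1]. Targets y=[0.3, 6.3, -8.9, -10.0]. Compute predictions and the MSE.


ŷ0 = (-0.7)·(3) + (0.9)·(4) + (2.0)·(1) - 1.8 = 1.7
ŷ1 = (-0.7)·(1) + (0.9)·(0) + (2.0)·(5) - 1.8 = 7.5
ŷ2 = (-0.7)·(2) + (0.9)·(-1) + (2.0)·(-2) - 1.8 = -8.1
ŷ3 = (-0.7)·(0) + (0.9)·(-5) + (2.0)·(-1) - 1.8 = -8.3
errors² = [1.96, 1.44, 0.64, 2.89]
MSE = 6.9300/4 = 1.7325

1.7325


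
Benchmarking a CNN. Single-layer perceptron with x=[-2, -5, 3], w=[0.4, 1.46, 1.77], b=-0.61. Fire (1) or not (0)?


z = (-2)·(0.4) + (-5)·(1.46) + (3)·(1.77) - 0.61
  = -3.4
step(z) = 0 (z<0)

0


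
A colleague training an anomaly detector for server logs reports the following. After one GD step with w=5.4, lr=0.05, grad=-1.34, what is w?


w_new = w - α·∇
= 5.4 - 0.05·-1.34
= 5.4 + 0.067
= 5.467

5.467


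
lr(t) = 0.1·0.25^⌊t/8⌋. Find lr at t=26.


n_drops = ⌊26/8⌋ = 3
lr = 0.1·0.25^3 = 0.1·0.015625 = 0.0015625

0.0015625


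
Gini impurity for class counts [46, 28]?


Probabilities: [46/74, 28/74] ≈ [0.6216, 0.3784]
Σpᵢ² = (2116 + 784)/74² = 2900/5476
Gini = 1 - Σpᵢ² = 1 - 2900/5476 = 0.4704

0.4704


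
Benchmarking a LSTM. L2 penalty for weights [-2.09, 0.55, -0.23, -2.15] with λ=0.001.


‖w‖₂² = (-2.09)² + (0.55)² + (-0.23)² + (-2.15)²
     = 4.3681 + 0.3025 + 0.0529 + 4.6225
     = 9.346
λ·‖w‖₂² = 0.001·9.346 = 0.009346

0.009346


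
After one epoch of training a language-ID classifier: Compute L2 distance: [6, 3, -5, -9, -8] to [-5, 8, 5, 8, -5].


d = √((6+ 5)² + (3-8)² + (-5-5)² + (-9-8)² + (-8+ 5)²)
  = √(121 + 25 + 100 + 289 + 9)
  = √544 = 23.3238

23.3238


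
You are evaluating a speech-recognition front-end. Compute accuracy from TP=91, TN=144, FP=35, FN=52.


Accuracy = (TP+TN)/(TP+TN+FP+FN)
= (91+144)/(322)
= 235/322 = 72.98%

72.98%


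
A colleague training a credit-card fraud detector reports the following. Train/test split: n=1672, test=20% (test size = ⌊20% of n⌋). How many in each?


Test = ⌊1672·20/100⌋ = 334
Train = 1672 - 334 = 1338

Train: 1338, Test: 334


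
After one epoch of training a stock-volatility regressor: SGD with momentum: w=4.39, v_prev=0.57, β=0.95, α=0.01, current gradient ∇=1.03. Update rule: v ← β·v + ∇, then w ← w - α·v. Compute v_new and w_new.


v_new = 0.95·0.57 + 1.03 = 0.5415 + 1.03 = 1.5715
w_new = 4.39 - 0.01·1.5715 = 4.39 - 0.015715 = 4.374285

v_new=1.5715, w_new=4.374285


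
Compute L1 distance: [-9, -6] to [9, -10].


d = |-9-9| + |-6+ 10|
  = 18 + 4
  = 22

22


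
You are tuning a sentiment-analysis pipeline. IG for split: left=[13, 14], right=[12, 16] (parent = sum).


Parent = [25, 30], H_parent = 0.994
H_left = 0.999 (n=27), H_right = 0.9852 (n=28)
H_children = (27/55)·0.999 + (28/55)·0.9852 = 0.992
IG = 0.994 - 0.992 = 0.002

0.002


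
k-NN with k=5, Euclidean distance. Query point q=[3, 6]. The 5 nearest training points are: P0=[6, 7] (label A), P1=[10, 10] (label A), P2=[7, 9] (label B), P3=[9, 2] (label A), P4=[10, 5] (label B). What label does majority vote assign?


d(q,P0) = 3.1623  (label A)
d(q,P1) = 8.0623  (label A)
d(q,P2) = 5.0  (label B)
d(q,P3) = 7.2111  (label A)
d(q,P4) = 7.0711  (label B)
Votes: A=3, B=2
Majority → A

A


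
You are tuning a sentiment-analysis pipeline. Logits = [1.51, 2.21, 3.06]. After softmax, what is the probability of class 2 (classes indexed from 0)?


Exponentials: e^1.51=4.5267, e^2.21=9.1157, e^3.06=21.3276
Sum = 34.97
Softmax = [0.1294, 0.2607, 0.6099]
p[2] = 21.3276/34.97 = 0.6099

0.6099


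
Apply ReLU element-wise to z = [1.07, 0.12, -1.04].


ReLU(1.07) = max(0, 1.07) = 1.07
ReLU(0.12) = max(0, 0.12) = 0.12
ReLU(-1.04) = max(0, -1.04) = 0.0
result = [1.07, 0.12, 0.0]

[1.07, 0.12, 0.0]


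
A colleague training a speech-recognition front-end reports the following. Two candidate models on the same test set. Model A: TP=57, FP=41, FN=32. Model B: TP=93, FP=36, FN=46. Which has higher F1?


Model A: P=57/98=0.5816, R=57/89=0.6404, F1=2PR/(P+R)=2TP/(2TP+FP+FN)=114/187=0.6096
Model B: P=93/129=0.7209, R=93/139=0.6691, F1=2PR/(P+R)=2TP/(2TP+FP+FN)=186/268=0.694
0.6096 < 0.694 → Model B

Model B


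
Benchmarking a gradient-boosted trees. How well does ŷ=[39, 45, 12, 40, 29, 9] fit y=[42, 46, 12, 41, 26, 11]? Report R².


ȳ = 29.6667
SS_res = Σ(y-ŷ)² = 24
SS_tot = Σ(y-ȳ)² = 1221.33
R² = 1 - SS_res/SS_tot = 1 - 0.0197 = 0.9803

0.9803


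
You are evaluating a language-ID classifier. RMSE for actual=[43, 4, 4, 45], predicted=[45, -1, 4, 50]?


MSE = 54/4 = 13.5
RMSE = √(54/4) = 3.6742

3.6742


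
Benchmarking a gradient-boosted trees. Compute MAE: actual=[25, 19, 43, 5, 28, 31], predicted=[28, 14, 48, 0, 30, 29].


Absolute errors: |25-28|=3, |19-14|=5, |43-48|=5, |5-0|=5, |28-30|=2, |31-29|=2
Sum = 22
MAE = 22/6 = 11/3

11/3


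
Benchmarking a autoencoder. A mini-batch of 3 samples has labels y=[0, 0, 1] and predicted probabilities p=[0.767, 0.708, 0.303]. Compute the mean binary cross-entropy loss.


L[0] = -ln(1-0.767) = -ln(0.233) = 1.4567
L[1] = -ln(1-0.708) = -ln(0.292) = 1.231
L[2] = -ln(0.303) = 1.194
mean = (1.4567 + 1.231 + 1.194)/3 = 1.2939

1.2939


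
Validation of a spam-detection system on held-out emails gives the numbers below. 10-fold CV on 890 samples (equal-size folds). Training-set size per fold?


Fold size = 890/10 = 89
Training per fold = 890 - 89 = 801

801


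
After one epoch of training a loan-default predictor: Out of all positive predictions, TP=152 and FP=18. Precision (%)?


Precision = TP/(TP+FP)
= 152/(152+18)
= 152/170 = 89.41%

89.41%


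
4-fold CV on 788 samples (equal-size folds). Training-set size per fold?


Fold size = 788/4 = 197
Training per fold = 788 - 197 = 591

591


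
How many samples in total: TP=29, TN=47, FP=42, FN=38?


Total = TP + TN + FP + FN
= 29 + 47 + 42 + 38
= 156
(Predicted positive: 71, predicted negative: 85)

156


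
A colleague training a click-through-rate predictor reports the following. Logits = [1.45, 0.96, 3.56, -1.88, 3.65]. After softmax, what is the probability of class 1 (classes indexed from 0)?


Exponentials: e^1.45=4.2631, e^0.96=2.6117, e^3.56=35.1632, e^-1.88=0.1526, e^3.65=38.4747
Sum = 80.6653
Softmax = [0.0528, 0.0324, 0.4359, 0.0019, 0.477]
p[1] = 2.6117/80.6653 = 0.0324

0.0324


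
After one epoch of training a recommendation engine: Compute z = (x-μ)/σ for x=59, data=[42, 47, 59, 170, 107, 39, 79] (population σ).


μ = 77.5714, σ = 43.8239
z = (59 - 77.5714)/43.8239 = -0.4238

-0.4238


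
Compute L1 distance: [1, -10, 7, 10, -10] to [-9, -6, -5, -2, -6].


d = |1+ 9| + |-10+ 6| + |7+ 5| + |10+ 2| + |-10+ 6|
  = 10 + 4 + 12 + 12 + 4
  = 42

42


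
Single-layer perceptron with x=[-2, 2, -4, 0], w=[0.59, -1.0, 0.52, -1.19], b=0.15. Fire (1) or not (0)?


z = (-2)·(0.59) + (2)·(-1.0) + (-4)·(0.52) + (0)·(-1.19) + 0.15
  = -5.11
step(z) = 0 (z<0)

0


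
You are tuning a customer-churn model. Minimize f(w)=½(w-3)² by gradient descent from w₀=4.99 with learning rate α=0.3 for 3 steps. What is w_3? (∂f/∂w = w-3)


step 1: grad = 4.99-3 = 1.99; w = 4.99 - 0.3·(1.99) = 4.393
step 2: grad = 4.393-3 = 1.393; w = 4.393 - 0.3·(1.393) = 3.9751
step 3: grad = 3.9751-3 = 0.9751; w = 3.9751 - 0.3·(0.9751) = 3.68257

3.68257


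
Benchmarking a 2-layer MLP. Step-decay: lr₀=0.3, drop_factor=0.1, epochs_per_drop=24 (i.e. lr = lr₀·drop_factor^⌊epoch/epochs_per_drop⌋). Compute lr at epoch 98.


n_drops = ⌊98/24⌋ = 4
lr = 0.3·0.1^4 = 0.3·0.0001 = 0.00003

0.00003


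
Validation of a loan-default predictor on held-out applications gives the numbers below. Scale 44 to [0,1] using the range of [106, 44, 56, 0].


min=0, max=106
(44-0)/(106-0) = 44/106 = 0.4151

0.4151


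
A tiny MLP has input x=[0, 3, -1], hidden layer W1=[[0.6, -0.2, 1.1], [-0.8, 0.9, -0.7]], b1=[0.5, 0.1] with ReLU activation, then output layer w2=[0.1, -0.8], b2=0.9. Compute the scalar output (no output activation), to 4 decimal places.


z1[0] = (0.6)·(0) + (-0.2)·(3) + (1.1)·(-1) + 0.5 = -1.2
z1[1] = (-0.8)·(0) + (0.9)·(3) + (-0.7)·(-1) + 0.1 = 3.5
h = ReLU(z1) = [0.0, 3.5]
output = (0.1)·(0.0) + (-0.8)·(3.5) + 0.9 = -1.9

-1.9


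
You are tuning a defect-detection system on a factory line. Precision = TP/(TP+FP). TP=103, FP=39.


Precision = TP/(TP+FP)
= 103/(103+39)
= 103/142 = 72.54%

72.54%


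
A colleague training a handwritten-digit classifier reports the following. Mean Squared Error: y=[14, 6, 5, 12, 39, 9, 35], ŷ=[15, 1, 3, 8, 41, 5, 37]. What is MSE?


Squared errors: (14-15)²=1, (6-1)²=25, (5-3)²=4, (12-8)²=16, (39-41)²=4, (9-5)²=16, (35-37)²=4
Sum = 70
MSE = 70/7 = 10

10


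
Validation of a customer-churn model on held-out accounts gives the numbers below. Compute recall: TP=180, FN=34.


Recall = TP/(TP+FN)
= 180/(180+34)
= 180/214 = 84.11%

84.11%


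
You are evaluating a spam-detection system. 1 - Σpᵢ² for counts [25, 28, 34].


Probabilities: [25/87, 28/87, 34/87] ≈ [0.2874, 0.3218, 0.3908]
Σpᵢ² = (625 + 784 + 1156)/87² = 2565/7569
Gini = 1 - Σpᵢ² = 1 - 2565/7569 = 0.6611

0.6611


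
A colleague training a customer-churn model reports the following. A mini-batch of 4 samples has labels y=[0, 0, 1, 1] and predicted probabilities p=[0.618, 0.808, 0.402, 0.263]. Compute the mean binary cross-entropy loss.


L[0] = -ln(1-0.618) = -ln(0.382) = 0.9623
L[1] = -ln(1-0.808) = -ln(0.192) = 1.6503
L[2] = -ln(0.402) = 0.9113
L[3] = -ln(0.263) = 1.3356
mean = (0.9623 + 1.6503 + 0.9113 + 1.3356)/4 = 1.2149

1.2149


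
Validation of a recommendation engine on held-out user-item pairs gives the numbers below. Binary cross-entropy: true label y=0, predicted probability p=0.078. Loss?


BCE = -[y·ln(p) + (1-y)·ln(1-p)]
= -0 - 1·ln(1-0.078)
= -ln(0.922) = 0.0812

0.0812


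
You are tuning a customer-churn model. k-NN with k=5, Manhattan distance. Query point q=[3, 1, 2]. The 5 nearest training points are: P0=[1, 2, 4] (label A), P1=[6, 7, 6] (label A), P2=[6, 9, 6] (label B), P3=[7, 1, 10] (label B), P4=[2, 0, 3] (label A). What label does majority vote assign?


d(q,P0) = 5  (label A)
d(q,P1) = 13  (label A)
d(q,P2) = 15  (label B)
d(q,P3) = 12  (label B)
d(q,P4) = 3  (label A)
Votes: A=3, B=2
Majority → A

A


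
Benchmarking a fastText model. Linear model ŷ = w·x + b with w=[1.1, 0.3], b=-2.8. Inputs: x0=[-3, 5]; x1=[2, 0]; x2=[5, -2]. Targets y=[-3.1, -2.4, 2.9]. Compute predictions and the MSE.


ŷ0 = (1.1)·(-3) + (0.3)·(5) - 2.8 = -4.6
ŷ1 = (1.1)·(2) + (0.3)·(0) - 2.8 = -0.6
ŷ2 = (1.1)·(5) + (0.3)·(-2) - 2.8 = 2.1
errors² = [2.25, 3.24, 0.64]
MSE = 6.1300/3 = 2.0433

2.0433


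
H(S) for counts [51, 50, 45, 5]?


Probabilities: [51/151, 50/151, 45/151, 5/151] ≈ [0.3377, 0.3311, 0.298, 0.0331]
H = -((51/151)·log₂(51/151) + (50/151)·log₂(50/151) + (45/151)·log₂(45/151) + (5/151)·log₂(5/151))
  = 1.7402 bits

1.7402 bits


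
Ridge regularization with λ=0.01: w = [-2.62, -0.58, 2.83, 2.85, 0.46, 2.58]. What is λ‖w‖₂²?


‖w‖₂² = (-2.62)² + (-0.58)² + (2.83)² + (2.85)² + (0.46)² + (2.58)²
     = 6.8644 + 0.3364 + 8.0089 + 8.1225 + 0.2116 + 6.6564
     = 30.2002
λ·‖w‖₂² = 0.01·30.2002 = 0.302002

0.302002


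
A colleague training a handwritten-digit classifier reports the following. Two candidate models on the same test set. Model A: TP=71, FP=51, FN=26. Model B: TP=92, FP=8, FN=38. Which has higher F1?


Model A: P=71/122=0.582, R=71/97=0.732, F1=2PR/(P+R)=2TP/(2TP+FP+FN)=142/219=0.6484
Model B: P=92/100=0.92, R=92/130=0.7077, F1=2PR/(P+R)=2TP/(2TP+FP+FN)=184/230=0.8
0.6484 < 0.8 → Model B

Model B


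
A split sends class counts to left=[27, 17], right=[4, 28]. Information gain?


Parent = [31, 45], H_parent = 0.9754
H_left = 0.9624 (n=44), H_right = 0.5436 (n=32)
H_children = (44/76)·0.9624 + (32/76)·0.5436 = 0.7861
IG = 0.9754 - 0.7861 = 0.1893

0.1893


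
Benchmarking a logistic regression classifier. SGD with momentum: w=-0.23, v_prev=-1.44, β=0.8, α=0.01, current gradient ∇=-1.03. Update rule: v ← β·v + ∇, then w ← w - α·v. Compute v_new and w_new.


v_new = 0.8·-1.44 - 1.03 = -1.152 - 1.03 = -2.182
w_new = -0.23 - 0.01·-2.182 = -0.23 + 0.02182 = -0.20818

v_new=-2.182, w_new=-0.20818


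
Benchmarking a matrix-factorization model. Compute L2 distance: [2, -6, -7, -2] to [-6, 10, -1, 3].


d = √((2+ 6)² + (-6-10)² + (-7+ 1)² + (-2-3)²)
  = √(64 + 256 + 36 + 25)
  = √381 = 19.5192

19.5192


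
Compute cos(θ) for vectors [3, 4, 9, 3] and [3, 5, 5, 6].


A·B = 3·3 + 4·5 + 9·5 + 3·6 = 92
‖A‖ = √115 = 10.7238, ‖B‖ = √95 = 9.7468
cos = 92/(√115·√95) = 92/√10925 = 0.8802

0.8802


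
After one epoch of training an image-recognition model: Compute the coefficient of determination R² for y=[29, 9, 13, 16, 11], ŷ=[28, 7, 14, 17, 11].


ȳ = 15.6
SS_res = Σ(y-ŷ)² = 7
SS_tot = Σ(y-ȳ)² = 251.2
R² = 1 - SS_res/SS_tot = 1 - 0.0279 = 0.9721

0.9721


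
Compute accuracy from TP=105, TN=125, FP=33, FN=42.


Accuracy = (TP+TN)/(TP+TN+FP+FN)
= (105+125)/(305)
= 230/305 = 75.41%

75.41%


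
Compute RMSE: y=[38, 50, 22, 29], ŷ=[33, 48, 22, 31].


MSE = 33/4 = 8.25
RMSE = √(33/4) = 2.8723

2.8723


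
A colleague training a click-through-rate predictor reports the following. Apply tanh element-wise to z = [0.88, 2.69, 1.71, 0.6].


tanh(0.88) = 0.7064
tanh(2.69) = 0.9908
tanh(1.71) = 0.9366
tanh(0.6) = 0.537
result = [0.7064, 0.9908, 0.9366, 0.537]

[0.7064, 0.9908, 0.9366, 0.537]


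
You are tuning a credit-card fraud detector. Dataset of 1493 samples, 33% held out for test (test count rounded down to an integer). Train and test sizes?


Test = ⌊1493·33/100⌋ = 492
Train = 1493 - 492 = 1001

Train: 1001, Test: 492


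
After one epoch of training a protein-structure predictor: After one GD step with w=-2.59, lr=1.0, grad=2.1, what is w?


w_new = w - α·∇
= -2.59 - 1.0·2.1
= -2.59 - 2.1
= -4.69

-4.69


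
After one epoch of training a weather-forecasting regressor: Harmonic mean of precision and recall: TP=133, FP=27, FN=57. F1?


Precision = 133/160 = 0.8313
Recall = 133/190 = 0.7
F1 = 2·P·R/(P+R) = 2·TP/(2·TP+FP+FN) = 266/(266+27+57) = 266/350 = 0.76

0.76


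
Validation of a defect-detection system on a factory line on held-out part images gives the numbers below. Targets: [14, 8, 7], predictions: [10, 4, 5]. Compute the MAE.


Absolute errors: |14-10|=4, |8-4|=4, |7-5|=2
Sum = 10
MAE = 10/3 = 10/3

10/3


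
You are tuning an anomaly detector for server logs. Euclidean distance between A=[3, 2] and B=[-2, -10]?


d = √((3+ 2)² + (2+ 10)²)
  = √(25 + 144)
  = √169 = 13.0

13.0


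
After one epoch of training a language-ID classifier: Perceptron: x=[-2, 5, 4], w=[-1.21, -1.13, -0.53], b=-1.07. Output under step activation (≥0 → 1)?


z = (-2)·(-1.21) + (5)·(-1.13) + (4)·(-0.53) - 1.07
  = -6.42
step(z) = 0 (z<0)

0


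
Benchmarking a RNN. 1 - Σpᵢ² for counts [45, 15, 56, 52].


Probabilities: [45/168, 15/168, 56/168, 52/168] ≈ [0.2679, 0.0893, 0.3333, 0.3095]
Σpᵢ² = (2025 + 225 + 3136 + 2704)/168² = 8090/28224
Gini = 1 - Σpᵢ² = 1 - 8090/28224 = 0.7134

0.7134


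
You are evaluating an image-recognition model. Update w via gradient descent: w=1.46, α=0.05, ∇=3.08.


w_new = w - α·∇
= 1.46 - 0.05·3.08
= 1.46 - 0.154
= 1.306

1.306


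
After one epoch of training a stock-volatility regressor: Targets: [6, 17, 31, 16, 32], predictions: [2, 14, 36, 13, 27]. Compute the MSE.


Squared errors: (6-2)²=16, (17-14)²=9, (31-36)²=25, (16-13)²=9, (32-27)²=25
Sum = 84
MSE = 84/5 = 84/5

84/5


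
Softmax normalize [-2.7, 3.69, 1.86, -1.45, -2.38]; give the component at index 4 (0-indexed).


Exponentials: e^-2.7=0.0672, e^3.69=40.0448, e^1.86=6.4237, e^-1.45=0.2346, e^-2.38=0.0926
Sum = 46.8629
Softmax = [0.0014, 0.8545, 0.1371, 0.005, 0.002]
p[4] = 0.0926/46.8629 = 0.002

0.002


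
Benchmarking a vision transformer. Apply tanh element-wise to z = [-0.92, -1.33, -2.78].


tanh(-0.92) = -0.7259
tanh(-1.33) = -0.8692
tanh(-2.78) = -0.9923
result = [-0.7259, -0.8692, -0.9923]

[-0.7259, -0.8692, -0.9923]


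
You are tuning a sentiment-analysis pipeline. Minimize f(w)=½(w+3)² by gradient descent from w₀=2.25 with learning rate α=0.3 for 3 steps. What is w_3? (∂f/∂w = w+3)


step 1: grad = 2.25+3 = 5.25; w = 2.25 - 0.3·(5.25) = 0.675
step 2: grad = 0.675+3 = 3.675; w = 0.675 - 0.3·(3.675) = -0.4275
step 3: grad = -0.4275+3 = 2.5725; w = -0.4275 - 0.3·(2.5725) = -1.19925

-1.19925


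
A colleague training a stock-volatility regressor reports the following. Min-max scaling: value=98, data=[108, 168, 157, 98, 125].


min=98, max=168
(98-98)/(168-98) = 0/70 = 0.0

0.0


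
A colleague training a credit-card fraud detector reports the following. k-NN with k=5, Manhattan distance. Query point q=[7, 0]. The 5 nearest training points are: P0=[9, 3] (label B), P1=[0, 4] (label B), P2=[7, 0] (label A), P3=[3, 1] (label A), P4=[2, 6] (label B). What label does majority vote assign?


d(q,P0) = 5  (label B)
d(q,P1) = 11  (label B)
d(q,P2) = 0  (label A)
d(q,P3) = 5  (label A)
d(q,P4) = 11  (label B)
Votes: A=2, B=3
Majority → B

B


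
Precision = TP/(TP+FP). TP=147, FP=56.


Precision = TP/(TP+FP)
= 147/(147+56)
= 147/203 = 72.41%

72.41%


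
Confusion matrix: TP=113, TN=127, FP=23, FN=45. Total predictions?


Total = TP + TN + FP + FN
= 113 + 127 + 23 + 45
= 308
(Predicted positive: 136, predicted negative: 172)

308


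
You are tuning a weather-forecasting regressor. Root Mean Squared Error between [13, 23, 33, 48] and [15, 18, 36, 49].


MSE = 39/4 = 9.75
RMSE = √(39/4) = 3.1225

3.1225


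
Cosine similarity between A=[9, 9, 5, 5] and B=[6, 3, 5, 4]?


A·B = 9·6 + 9·3 + 5·5 + 5·4 = 126
‖A‖ = √212 = 14.5602, ‖B‖ = √86 = 9.2736
cos = 126/(√212·√86) = 126/√18232 = 0.9332

0.9332


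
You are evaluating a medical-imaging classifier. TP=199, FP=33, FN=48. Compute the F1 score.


Precision = 199/232 = 0.8578
Recall = 199/247 = 0.8057
F1 = 2·P·R/(P+R) = 2·TP/(2·TP+FP+FN) = 398/(398+33+48) = 398/479 = 0.8309

0.8309


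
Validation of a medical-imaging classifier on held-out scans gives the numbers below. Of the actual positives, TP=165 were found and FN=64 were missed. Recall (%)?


Recall = TP/(TP+FN)
= 165/(165+64)
= 165/229 = 72.05%

72.05%


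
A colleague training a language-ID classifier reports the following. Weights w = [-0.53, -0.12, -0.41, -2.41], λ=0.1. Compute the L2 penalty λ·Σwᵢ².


‖w‖₂² = (-0.53)² + (-0.12)² + (-0.41)² + (-2.41)²
     = 0.2809 + 0.0144 + 0.1681 + 5.8081
     = 6.2715
λ·‖w‖₂² = 0.1·6.2715 = 0.62715

0.62715


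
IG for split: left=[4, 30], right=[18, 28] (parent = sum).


Parent = [22, 58], H_parent = 0.8485
H_left = 0.5226 (n=34), H_right = 0.9656 (n=46)
H_children = (34/80)·0.5226 + (46/80)·0.9656 = 0.7773
IG = 0.8485 - 0.7773 = 0.0712

0.0712


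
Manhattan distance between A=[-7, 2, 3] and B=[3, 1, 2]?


d = |-7-3| + |2-1| + |3-2|
  = 10 + 1 + 1
  = 12

12


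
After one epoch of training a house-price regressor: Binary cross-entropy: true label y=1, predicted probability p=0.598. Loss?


BCE = -[y·ln(p) + (1-y)·ln(1-p)]
= -1·ln(0.598) - 0
= -ln(0.598) = 0.5142

0.5142


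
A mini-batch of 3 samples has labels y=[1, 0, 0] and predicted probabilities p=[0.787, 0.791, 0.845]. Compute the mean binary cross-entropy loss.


L[0] = -ln(0.787) = 0.2395
L[1] = -ln(1-0.791) = -ln(0.209) = 1.5654
L[2] = -ln(1-0.845) = -ln(0.155) = 1.8643
mean = (0.2395 + 1.5654 + 1.8643)/3 = 1.2231

1.2231


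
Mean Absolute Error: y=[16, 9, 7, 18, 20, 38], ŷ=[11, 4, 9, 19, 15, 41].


Absolute errors: |16-11|=5, |9-4|=5, |7-9|=2, |18-19|=1, |20-15|=5, |38-41|=3
Sum = 21
MAE = 21/6 = 7/2

7/2


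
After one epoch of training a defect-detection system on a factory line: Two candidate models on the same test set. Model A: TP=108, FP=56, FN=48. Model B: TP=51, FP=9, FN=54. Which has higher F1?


Model A: P=108/164=0.6585, R=108/156=0.6923, F1=2PR/(P+R)=2TP/(2TP+FP+FN)=216/320=0.675
Model B: P=51/60=0.85, R=51/105=0.4857, F1=2PR/(P+R)=2TP/(2TP+FP+FN)=102/165=0.6182
0.675 > 0.6182 → Model A

Model A


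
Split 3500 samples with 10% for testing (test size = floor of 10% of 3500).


Test = ⌊3500·10/100⌋ = 350
Train = 3500 - 350 = 3150

Train: 3150, Test: 350


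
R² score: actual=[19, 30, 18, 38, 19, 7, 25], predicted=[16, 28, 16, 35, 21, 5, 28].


ȳ = 22.2857
SS_res = Σ(y-ŷ)² = 43
SS_tot = Σ(y-ȳ)² = 587.43
R² = 1 - SS_res/SS_tot = 1 - 0.0732 = 0.9268

0.9268


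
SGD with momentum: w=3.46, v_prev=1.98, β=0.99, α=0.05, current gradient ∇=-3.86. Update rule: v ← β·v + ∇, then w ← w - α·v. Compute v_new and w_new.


v_new = 0.99·1.98 - 3.86 = 1.9602 - 3.86 = -1.8998
w_new = 3.46 - 0.05·-1.8998 = 3.46 + 0.09499 = 3.55499

v_new=-1.8998, w_new=3.55499


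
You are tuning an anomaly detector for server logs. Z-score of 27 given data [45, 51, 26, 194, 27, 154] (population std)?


μ = 82.8333, σ = 66.0995
z = (27 - 82.8333)/66.0995 = -0.8447

-0.8447


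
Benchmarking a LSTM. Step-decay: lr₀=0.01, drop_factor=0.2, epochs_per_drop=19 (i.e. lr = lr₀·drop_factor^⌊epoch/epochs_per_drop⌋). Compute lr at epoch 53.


n_drops = ⌊53/19⌋ = 2
lr = 0.01·0.2^2 = 0.01·0.04 = 0.0004

0.0004


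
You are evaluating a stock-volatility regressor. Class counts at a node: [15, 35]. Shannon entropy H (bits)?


Probabilities: [15/50, 35/50] ≈ [0.3, 0.7]
H = -((15/50)·log₂(15/50) + (35/50)·log₂(35/50))
  = 0.8813 bits

0.8813 bits


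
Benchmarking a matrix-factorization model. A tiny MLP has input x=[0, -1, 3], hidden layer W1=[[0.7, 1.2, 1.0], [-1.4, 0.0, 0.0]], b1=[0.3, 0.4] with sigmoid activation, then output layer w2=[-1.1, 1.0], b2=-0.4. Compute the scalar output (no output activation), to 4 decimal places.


z1[0] = (0.7)·(0) + (1.2)·(-1) + (1.0)·(3) + 0.3 = 2.1
z1[1] = (-1.4)·(0) + (0.0)·(-1) + (0.0)·(3) + 0.4 = 0.4
h = sigmoid(z1) = [0.8909, 0.5987]
output = (-1.1)·(0.8909) + (1.0)·(0.5987) - 0.4 = -0.7813

-0.7813


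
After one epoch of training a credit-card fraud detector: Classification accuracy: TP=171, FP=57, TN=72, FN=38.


Accuracy = (TP+TN)/(TP+TN+FP+FN)
= (171+72)/(338)
= 243/338 = 71.89%

71.89%


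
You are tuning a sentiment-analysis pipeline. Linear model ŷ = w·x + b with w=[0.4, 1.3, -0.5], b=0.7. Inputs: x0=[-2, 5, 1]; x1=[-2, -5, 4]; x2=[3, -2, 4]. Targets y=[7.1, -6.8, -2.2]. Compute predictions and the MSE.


ŷ0 = (0.4)·(-2) + (1.3)·(5) + (-0.5)·(1) + 0.7 = 5.9
ŷ1 = (0.4)·(-2) + (1.3)·(-5) + (-0.5)·(4) + 0.7 = -8.6
ŷ2 = (0.4)·(3) + (1.3)·(-2) + (-0.5)·(4) + 0.7 = -2.7
errors² = [1.44, 3.24, 0.25]
MSE = 4.9300/3 = 1.6433

1.6433


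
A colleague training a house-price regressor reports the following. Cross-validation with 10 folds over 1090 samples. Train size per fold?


Fold size = 1090/10 = 109
Training per fold = 1090 - 109 = 981

981


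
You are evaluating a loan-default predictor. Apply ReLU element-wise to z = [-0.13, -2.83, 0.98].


ReLU(-0.13) = max(0, -0.13) = 0.0
ReLU(-2.83) = max(0, -2.83) = 0.0
ReLU(0.98) = max(0, 0.98) = 0.98
result = [0.0, 0.0, 0.98]

[0.0, 0.0, 0.98]


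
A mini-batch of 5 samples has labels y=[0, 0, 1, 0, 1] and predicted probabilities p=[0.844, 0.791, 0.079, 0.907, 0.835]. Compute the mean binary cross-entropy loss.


L[0] = -ln(1-0.844) = -ln(0.156) = 1.8579
L[1] = -ln(1-0.791) = -ln(0.209) = 1.5654
L[2] = -ln(0.079) = 2.5383
L[3] = -ln(1-0.907) = -ln(0.093) = 2.3752
L[4] = -ln(0.835) = 0.1803
mean = (1.8579 + 1.5654 + 2.5383 + 2.3752 + 0.1803)/5 = 1.7034

1.7034


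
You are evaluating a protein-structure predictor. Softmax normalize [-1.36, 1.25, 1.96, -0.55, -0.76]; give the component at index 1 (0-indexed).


Exponentials: e^-1.36=0.2567, e^1.25=3.4903, e^1.96=7.0993, e^-0.55=0.5769, e^-0.76=0.4677
Sum = 11.8909
Softmax = [0.0216, 0.2935, 0.597, 0.0485, 0.0393]
p[1] = 3.4903/11.8909 = 0.2935

0.2935


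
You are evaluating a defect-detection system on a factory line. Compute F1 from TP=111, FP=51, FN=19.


Precision = 111/162 = 0.6852
Recall = 111/130 = 0.8538
F1 = 2·P·R/(P+R) = 2·TP/(2·TP+FP+FN) = 222/(222+51+19) = 222/292 = 0.7603

0.7603


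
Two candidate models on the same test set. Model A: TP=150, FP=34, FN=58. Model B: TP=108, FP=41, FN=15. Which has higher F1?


Model A: P=150/184=0.8152, R=150/208=0.7212, F1=2PR/(P+R)=2TP/(2TP+FP+FN)=300/392=0.7653
Model B: P=108/149=0.7248, R=108/123=0.878, F1=2PR/(P+R)=2TP/(2TP+FP+FN)=216/272=0.7941
0.7653 < 0.7941 → Model B

Model B


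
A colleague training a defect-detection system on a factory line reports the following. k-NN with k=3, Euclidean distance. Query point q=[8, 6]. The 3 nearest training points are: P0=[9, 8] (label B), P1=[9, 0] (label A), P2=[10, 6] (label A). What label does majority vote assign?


d(q,P0) = 2.2361  (label B)
d(q,P1) = 6.0828  (label A)
d(q,P2) = 2.0  (label A)
Votes: A=2, B=1
Majority → A

A


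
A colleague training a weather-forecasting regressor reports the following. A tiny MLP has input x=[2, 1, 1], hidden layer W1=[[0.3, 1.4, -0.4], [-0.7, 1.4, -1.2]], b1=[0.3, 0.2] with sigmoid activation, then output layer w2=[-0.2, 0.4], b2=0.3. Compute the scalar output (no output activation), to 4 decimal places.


z1[0] = (0.3)·(2) + (1.4)·(1) + (-0.4)·(1) + 0.3 = 1.9
z1[1] = (-0.7)·(2) + (1.4)·(1) + (-1.2)·(1) + 0.2 = -1.0
h = sigmoid(z1) = [0.8699, 0.2689]
output = (-0.2)·(0.8699) + (0.4)·(0.2689) + 0.3 = 0.2336

0.2336


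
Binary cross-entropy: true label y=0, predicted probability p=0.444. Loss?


BCE = -[y·ln(p) + (1-y)·ln(1-p)]
= -0 - 1·ln(1-0.444)
= -ln(0.556) = 0.587

0.587


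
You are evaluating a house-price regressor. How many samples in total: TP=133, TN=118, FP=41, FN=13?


Total = TP + TN + FP + FN
= 133 + 118 + 41 + 13
= 305
(Predicted positive: 174, predicted negative: 131)

305


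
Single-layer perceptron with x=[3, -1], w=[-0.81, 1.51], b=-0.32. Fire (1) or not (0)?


z = (3)·(-0.81) + (-1)·(1.51) - 0.32
  = -4.26
step(z) = 0 (z<0)

0


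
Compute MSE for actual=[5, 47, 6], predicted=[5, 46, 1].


Squared errors: (5-5)²=0, (47-46)²=1, (6-1)²=25
Sum = 26
MSE = 26/3 = 26/3

26/3


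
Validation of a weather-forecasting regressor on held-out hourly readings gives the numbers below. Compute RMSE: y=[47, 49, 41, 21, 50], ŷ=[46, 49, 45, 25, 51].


MSE = 34/5 = 6.8
RMSE = √(34/5) = 2.6077

2.6077


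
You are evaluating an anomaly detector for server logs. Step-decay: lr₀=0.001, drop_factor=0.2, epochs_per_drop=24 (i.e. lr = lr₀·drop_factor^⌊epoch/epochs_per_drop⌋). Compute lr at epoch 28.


n_drops = ⌊28/24⌋ = 1
lr = 0.001·0.2^1 = 0.001·0.2 = 0.0002

0.0002


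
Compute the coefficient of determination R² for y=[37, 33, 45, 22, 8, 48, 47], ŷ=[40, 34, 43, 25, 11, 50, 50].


ȳ = 34.2857
SS_res = Σ(y-ŷ)² = 45
SS_tot = Σ(y-ȳ)² = 1315.43
R² = 1 - SS_res/SS_tot = 1 - 0.0342 = 0.9658

0.9658


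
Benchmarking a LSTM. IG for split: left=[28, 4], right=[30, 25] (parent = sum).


Parent = [58, 29], H_parent = 0.9183
H_left = 0.5436 (n=32), H_right = 0.994 (n=55)
H_children = (32/87)·0.5436 + (55/87)·0.994 = 0.8283
IG = 0.9183 - 0.8283 = 0.09

0.09


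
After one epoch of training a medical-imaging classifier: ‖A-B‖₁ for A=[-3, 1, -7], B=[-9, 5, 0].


d = |-3+ 9| + |1-5| + |-7-0|
  = 6 + 4 + 7
  = 17

17


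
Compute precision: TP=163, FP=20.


Precision = TP/(TP+FP)
= 163/(163+20)
= 163/183 = 89.07%

89.07%


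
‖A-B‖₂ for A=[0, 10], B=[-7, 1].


d = √((0+ 7)² + (10-1)²)
  = √(49 + 81)
  = √130 = 11.4018

11.4018


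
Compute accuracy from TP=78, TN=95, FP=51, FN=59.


Accuracy = (TP+TN)/(TP+TN+FP+FN)
= (78+95)/(283)
= 173/283 = 61.13%

61.13%


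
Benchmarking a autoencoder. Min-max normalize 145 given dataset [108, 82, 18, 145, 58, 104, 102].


min=18, max=145
(145-18)/(145-18) = 127/127 = 1.0

1.0


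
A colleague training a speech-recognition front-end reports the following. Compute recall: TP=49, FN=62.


Recall = TP/(TP+FN)
= 49/(49+62)
= 49/111 = 44.14%

44.14%


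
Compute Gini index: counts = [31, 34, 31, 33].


Probabilities: [31/129, 34/129, 31/129, 33/129] ≈ [0.2403, 0.2636, 0.2403, 0.2558]
Σpᵢ² = (961 + 1156 + 961 + 1089)/129² = 4167/16641
Gini = 1 - Σpᵢ² = 1 - 4167/16641 = 0.7496

0.7496


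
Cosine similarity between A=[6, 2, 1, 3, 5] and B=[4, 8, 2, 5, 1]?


A·B = 6·4 + 2·8 + 1·2 + 3·5 + 5·1 = 62
‖A‖ = √75 = 8.6603, ‖B‖ = √110 = 10.4881
cos = 62/(√75·√110) = 62/√8250 = 0.6826

0.6826


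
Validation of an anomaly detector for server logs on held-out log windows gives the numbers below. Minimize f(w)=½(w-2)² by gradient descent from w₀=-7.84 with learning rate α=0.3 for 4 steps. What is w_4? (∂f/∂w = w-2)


step 1: grad = -7.84-2 = -9.84; w = -7.84 - 0.3·(-9.84) = -4.888
step 2: grad = -4.888-2 = -6.888; w = -4.888 - 0.3·(-6.888) = -2.8216
step 3: grad = -2.8216-2 = -4.8216; w = -2.8216 - 0.3·(-4.8216) = -1.37512
step 4: grad = -1.37512-2 = -3.37512; w = -1.37512 - 0.3·(-3.37512) = -0.362584

-0.362584


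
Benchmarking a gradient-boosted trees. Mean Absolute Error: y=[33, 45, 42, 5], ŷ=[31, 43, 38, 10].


Absolute errors: |33-31|=2, |45-43|=2, |42-38|=4, |5-10|=5
Sum = 13
MAE = 13/4 = 13/4

13/4


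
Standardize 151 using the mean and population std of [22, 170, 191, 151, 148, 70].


μ = 125.3333, σ = 59.4689
z = (151 - 125.3333)/59.4689 = 0.4316

0.4316


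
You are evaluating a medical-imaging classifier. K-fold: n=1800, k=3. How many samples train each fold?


Fold size = 1800/3 = 600
Training per fold = 1800 - 600 = 1200

1200


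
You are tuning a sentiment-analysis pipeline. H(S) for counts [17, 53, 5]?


Probabilities: [17/75, 53/75, 5/75] ≈ [0.2267, 0.7067, 0.0667]
H = -((17/75)·log₂(17/75) + (53/75)·log₂(53/75) + (5/75)·log₂(5/75))
  = 1.0998 bits

1.0998 bits


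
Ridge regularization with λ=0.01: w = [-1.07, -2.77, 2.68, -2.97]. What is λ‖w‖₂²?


‖w‖₂² = (-1.07)² + (-2.77)² + (2.68)² + (-2.97)²
     = 1.1449 + 7.6729 + 7.1824 + 8.8209
     = 24.8211
λ·‖w‖₂² = 0.01·24.8211 = 0.248211

0.248211


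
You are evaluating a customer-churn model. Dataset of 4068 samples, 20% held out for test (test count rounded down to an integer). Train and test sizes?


Test = ⌊4068·20/100⌋ = 813
Train = 4068 - 813 = 3255

Train: 3255, Test: 813


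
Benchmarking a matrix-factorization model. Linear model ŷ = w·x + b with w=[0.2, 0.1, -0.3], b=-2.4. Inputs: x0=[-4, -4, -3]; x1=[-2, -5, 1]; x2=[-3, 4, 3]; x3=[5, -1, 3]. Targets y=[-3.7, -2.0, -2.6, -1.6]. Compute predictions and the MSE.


ŷ0 = (0.2)·(-4) + (0.1)·(-4) + (-0.3)·(-3) - 2.4 = -2.7
ŷ1 = (0.2)·(-2) + (0.1)·(-5) + (-0.3)·(1) - 2.4 = -3.6
ŷ2 = (0.2)·(-3) + (0.1)·(4) + (-0.3)·(3) - 2.4 = -3.5
ŷ3 = (0.2)·(5) + (0.1)·(-1) + (-0.3)·(3) - 2.4 = -2.4
errors² = [1.0, 2.56, 0.81, 0.64]
MSE = 5.0100/4 = 1.2525

1.2525


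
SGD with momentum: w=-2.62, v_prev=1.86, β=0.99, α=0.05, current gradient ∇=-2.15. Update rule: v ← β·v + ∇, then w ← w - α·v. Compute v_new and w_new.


v_new = 0.99·1.86 - 2.15 = 1.8414 - 2.15 = -0.3086
w_new = -2.62 - 0.05·-0.3086 = -2.62 + 0.01543 = -2.60457

v_new=-0.3086, w_new=-2.60457


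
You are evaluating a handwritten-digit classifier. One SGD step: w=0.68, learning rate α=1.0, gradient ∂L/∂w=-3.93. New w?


w_new = w - α·∇
= 0.68 - 1.0·-3.93
= 0.68 + 3.93
= 4.61

4.61


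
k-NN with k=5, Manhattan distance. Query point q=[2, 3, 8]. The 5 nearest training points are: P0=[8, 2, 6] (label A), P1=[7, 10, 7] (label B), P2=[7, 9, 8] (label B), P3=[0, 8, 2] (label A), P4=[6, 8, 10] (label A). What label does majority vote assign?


d(q,P0) = 9  (label A)
d(q,P1) = 13  (label B)
d(q,P2) = 11  (label B)
d(q,P3) = 13  (label A)
d(q,P4) = 11  (label A)
Votes: A=3, B=2
Majority → A

A


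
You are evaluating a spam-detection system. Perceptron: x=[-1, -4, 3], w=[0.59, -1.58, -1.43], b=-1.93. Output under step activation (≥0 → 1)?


z = (-1)·(0.59) + (-4)·(-1.58) + (3)·(-1.43) - 1.93
  = -0.49
step(z) = 0 (z<0)

0
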